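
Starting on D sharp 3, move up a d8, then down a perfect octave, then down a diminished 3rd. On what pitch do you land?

Up a diminished octave from D#3: D4 (11 semitones up).
Down a perfect octave from D4: D3 (12 semitones down).
Down a diminished third from D3: B#2 (2 semitones down).

B sharp 2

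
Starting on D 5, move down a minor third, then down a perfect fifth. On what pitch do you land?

E 4

A minor third down from D5 is B4.
Down a perfect fifth from B4: E4 (7 semitones down).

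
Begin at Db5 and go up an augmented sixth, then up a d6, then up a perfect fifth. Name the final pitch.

Db7

Db5 up an augmented sixth → B5 (10 semitones).
A diminished sixth up from B5 is Gb6.
A perfect fifth up from Gb6 is Db7.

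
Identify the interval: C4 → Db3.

Descending from C4 to Db3 is the same interval as ascending Db3 to C4.
D to C spans seven letter names (D-E-F-G-A-B-C) — that makes it a seventh of some quality.
The major seventh spans 11 semitones, and Db3 to C4 is exactly 11 semitones — so this is a major seventh.

major 7th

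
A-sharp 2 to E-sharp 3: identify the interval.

A to E spans five letter names (A-B-C-D-E), so the interval is some kind of fifth.
A#2 to E#3 is 7 semitones, matching the perfect fifth exactly, so the quality is perfect.

P5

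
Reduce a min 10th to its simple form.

minor third

Subtracting seven from the interval number removes an octave: 10 − 7 = 3.
So a minor tenth is an octave plus a minor third. The quality is unchanged.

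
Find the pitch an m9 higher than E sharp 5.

The ninth's letter: E up two letter names plus an octave → F.
A minor ninth is 13 semitones; 13 semitones up from E#5 gives F#6.

F sharp 6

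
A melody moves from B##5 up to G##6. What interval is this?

minor 6th

B to G spans six letter names (B-C-D-E-F-G) — that makes it a sixth of some quality.
A major sixth would be 9 semitones, but B##5 to G##6 is 8 — one semitone narrower, making it a minor sixth.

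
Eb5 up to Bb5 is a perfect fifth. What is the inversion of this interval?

Inverted interval numbers add to nine, so a fifth pairs with a fourth (5 + 4 = 9).
Quality inverts too: perfect stays perfect. That makes the inversion a perfect fourth.

perfect fourth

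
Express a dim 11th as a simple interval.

d4

Take out an octave (7 from the number): 11 − 7 = 4.
So a diminished eleventh is an octave plus a diminished fourth. The quality is unchanged.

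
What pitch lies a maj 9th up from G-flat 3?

Two letters up from G (plus an octave) reaches A.
A major ninth is 14 semitones; 14 semitones up from Gb3 gives Ab4.

A-flat 4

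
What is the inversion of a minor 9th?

major seventh

First reduce the compound minor ninth to its simple form, a minor second.
Interval numbers invert to sum to nine: 2 + 7 = 9, so a second inverts to a seventh.
And minor becomes major under inversion, so we get a major seventh.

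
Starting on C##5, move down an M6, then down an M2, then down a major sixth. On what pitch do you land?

Down a major sixth from C##5: E#4 (9 semitones down).
E#4 down a major second → D#4 (2 semitones).
D#4 down a major sixth → F#3 (9 semitones).

F#3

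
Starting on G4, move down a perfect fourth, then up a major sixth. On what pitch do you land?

A perfect fourth down from G4 is D4.
D4 up a major sixth → B4 (9 semitones).

B4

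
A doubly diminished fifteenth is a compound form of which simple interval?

Take out an octave (7 from the number): 15 − 7 = 8.
Quality carries through unchanged, so the simple form is a doubly diminished octave.

dd8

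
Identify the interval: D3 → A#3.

D to A spans five letter names (D-E-F-G-A): a fifth.
D3 to A#3 spans 8 semitones — one semitone wider than the perfect fifth (7) — giving an augmented fifth.

augmented fifth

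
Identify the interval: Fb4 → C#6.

F to C spans five letter names (F-G-A-B-C), plus an octave: a twelfth.
Fb4 to C#6 spans 21 semitones — two semitones wider than the perfect twelfth (19) — giving a doubly augmented twelfth.
(Equivalently, a compound doubly augmented fifth: a doubly augmented fifth plus an octave.)

doubly augmented twelfth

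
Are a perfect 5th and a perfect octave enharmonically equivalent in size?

No

A perfect fifth is 7 semitones but a perfect octave is 12 semitones — different sizes.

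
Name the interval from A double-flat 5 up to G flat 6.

A to G spans seven letter names (A-B-C-D-E-F-G) — that makes it a seventh of some quality.
Counting semitones, Abb5→Gb6 is 11, which is the major seventh.

M7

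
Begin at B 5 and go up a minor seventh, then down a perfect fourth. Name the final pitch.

E 6

A minor seventh up from B5 is A6.
A6 down a perfect fourth → E6 (5 semitones).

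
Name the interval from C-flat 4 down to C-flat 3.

Descending from Cb4 to Cb3 is the same interval as ascending Cb3 to Cb4.
C to C is the same letter name, plus an octave: an octave.
Counting semitones, Cb3→Cb4 is 12, which is the perfect octave.

P8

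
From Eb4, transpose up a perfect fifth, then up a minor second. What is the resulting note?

Cb5

A perfect fifth up from Eb4 is Bb4.
A minor second up from Bb4 is Cb5.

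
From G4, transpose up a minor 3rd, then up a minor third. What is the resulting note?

G4 up a minor third → Bb4 (3 semitones).
A minor third up from Bb4 is Db5.

Db5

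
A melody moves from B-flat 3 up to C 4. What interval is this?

major second

B to C spans two letter names (B-C), so the interval is some kind of second.
The major second spans 2 semitones, and Bb3 to C4 is exactly 2 semitones — so this is a major second.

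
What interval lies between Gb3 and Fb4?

G to F spans seven letter names (G-A-B-C-D-E-F), so the interval is some kind of seventh.
A major seventh would be 11 semitones, but Gb3 to Fb4 is 10 — one semitone narrower, making it a minor seventh.

minor seventh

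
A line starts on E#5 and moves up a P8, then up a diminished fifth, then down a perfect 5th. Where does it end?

A perfect octave up from E#5 is E#6.
A diminished fifth up from E#6 is B6.
A perfect fifth down from B6 is E6.

E6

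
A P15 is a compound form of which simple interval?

perfect octave

Take out an octave (7 from the number): 15 − 7 = 8.
That makes a perfect fifteenth a compound perfect octave — an octave plus a perfect octave.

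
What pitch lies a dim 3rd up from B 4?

D-flat 5

Three letter names up from B: D.
A diminished third spans 2 semitones, so from B4 the target pitch is Db5.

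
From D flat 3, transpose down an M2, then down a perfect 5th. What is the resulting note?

F flat 2

A major second down from Db3 is Cb3.
Cb3 down a perfect fifth → Fb2 (7 semitones).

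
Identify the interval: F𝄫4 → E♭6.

F to E spans seven letter names (F-G-A-B-C-D-E), plus an octave, so the interval is some kind of fourteenth.
A major fourteenth would be 23 semitones; Fbb4 to Eb6 is 24, one semitone wider, so the interval is augmented.
(Equivalently, a compound augmented seventh: an augmented seventh plus an octave.)

augmented fourteenth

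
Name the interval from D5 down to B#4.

d3

Descending from D5 to B#4 is the same interval as ascending B#4 to D5.
B to D spans three letter names (B-C-D) — that makes it a third of some quality.
The major third is 4 semitones; here we have 2, two semitones narrower: diminished.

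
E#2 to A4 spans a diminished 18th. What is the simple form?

Take out 2 octaves (14 from the number): 18 − 14 = 4.
Quality carries through unchanged, so the simple form is a diminished fourth.

d4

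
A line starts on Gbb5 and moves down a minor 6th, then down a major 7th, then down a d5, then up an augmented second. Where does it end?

Gbb5 down a minor sixth → Bbb4 (8 semitones).
A major seventh down from Bbb4 is Cbb4.
A diminished fifth down from Cbb4 is Fb3.
An augmented second up from Fb3 is G3.

G3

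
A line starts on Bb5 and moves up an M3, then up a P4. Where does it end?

Up a major third from Bb5: D6 (4 semitones up).
A perfect fourth up from D6 is G6.

G6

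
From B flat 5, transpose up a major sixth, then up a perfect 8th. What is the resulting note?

Up a major sixth from Bb5: G6 (9 semitones up).
Up a perfect octave from G6: G7 (12 semitones up).

G 7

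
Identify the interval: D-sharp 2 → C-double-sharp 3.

M7

D to C spans seven letter names (D-E-F-G-A-B-C) — that makes it a seventh of some quality.
The major seventh spans 11 semitones, and D#2 to C##3 is exactly 11 semitones — so this is a major seventh.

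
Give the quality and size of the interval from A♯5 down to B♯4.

m7

Descending from A#5 to B#4 is the same interval as ascending B#4 to A#5.
B to A spans seven letter names (B-C-D-E-F-G-A) — that makes it a seventh of some quality.
B#4 to A#5 is 10 semitones, a half step short of the major seventh (11), so this is minor.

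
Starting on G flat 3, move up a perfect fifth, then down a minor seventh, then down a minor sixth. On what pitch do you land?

G 2

A perfect fifth up from Gb3 is Db4.
Down a minor seventh from Db4: Eb3 (10 semitones down).
Eb3 down a minor sixth → G2 (8 semitones).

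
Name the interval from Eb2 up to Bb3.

perfect twelfth

E to B spans five letter names (E-F-G-A-B), plus an octave — that makes it a twelfth of some quality.
Counting semitones, Eb2→Bb3 is 19, which is the perfect twelfth.
(Equivalently, a compound perfect fifth: a perfect fifth plus an octave.)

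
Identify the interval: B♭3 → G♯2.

d10

Descending from Bb3 to G#2 is the same interval as ascending G#2 to Bb3.
G to B spans three letter names (G-A-B), plus an octave — that makes it a tenth of some quality.
G#2 to Bb3 spans 14 semitones — two semitones narrower than the major tenth (16) — giving a diminished tenth.
(Equivalently, a compound diminished third: a diminished third plus an octave.)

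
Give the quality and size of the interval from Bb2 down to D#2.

Descending from Bb2 to D#2 is the same interval as ascending D#2 to Bb2.
D to B spans six letter names (D-E-F-G-A-B) — that makes it a sixth of some quality.
D#2 to Bb2 spans 7 semitones — two semitones narrower than the major sixth (9) — giving a diminished sixth.

d6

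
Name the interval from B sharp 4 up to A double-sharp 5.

B to A spans seven letter names (B-C-D-E-F-G-A), so the interval is some kind of seventh.
B#4 to A##5 is 11 semitones, matching the major seventh exactly, so the quality is major.

major 7th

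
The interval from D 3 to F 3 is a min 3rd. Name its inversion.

major 6th

Interval numbers invert to sum to nine: 3 + 6 = 9, so a third inverts to a sixth.
Quality inverts too: minor becomes major. That makes the inversion a major sixth.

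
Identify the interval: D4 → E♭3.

M7

Descending from D4 to Eb3 is the same interval as ascending Eb3 to D4.
E to D spans seven letter names (E-F-G-A-B-C-D), so the interval is some kind of seventh.
Counting semitones, Eb3→D4 is 11, which is the major seventh.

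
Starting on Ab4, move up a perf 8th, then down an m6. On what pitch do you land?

Ab4 up a perfect octave → Ab5 (12 semitones).
Ab5 down a minor sixth → C5 (8 semitones).

C5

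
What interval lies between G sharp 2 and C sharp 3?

P4

G to C spans four letter names (G-A-B-C), so the interval is some kind of fourth.
Counting semitones, G#2→C#3 is 5, which is the perfect fourth.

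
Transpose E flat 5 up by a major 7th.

Counting seven letter names up from E lands on D.
A major seventh spans 11 semitones, so from Eb5 the target pitch is D6.

D 6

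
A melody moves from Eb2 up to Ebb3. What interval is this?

E to E is the same letter name, plus an octave: an octave.
The perfect octave is 12 semitones; here we have 11, one semitone narrower: diminished.

diminished 8th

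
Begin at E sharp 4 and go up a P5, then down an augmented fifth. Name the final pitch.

E#4 up a perfect fifth → B#4 (7 semitones).
B#4 down an augmented fifth → E4 (8 semitones).

E 4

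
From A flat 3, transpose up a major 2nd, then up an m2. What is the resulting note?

C flat 4

Ab3 up a major second → Bb3 (2 semitones).
A minor second up from Bb3 is Cb4.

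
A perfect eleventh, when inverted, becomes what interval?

P5

First reduce the compound perfect eleventh to its simple form, a perfect fourth.
Inverted interval numbers add to nine, so a fourth pairs with a fifth (4 + 5 = 9).
And perfect stays perfect under inversion, so we get a perfect fifth.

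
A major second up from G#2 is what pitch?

Two letter names up from G: A.
Moving 2 semitones up from G#2 (the size of a major second) reaches A#2.

A#2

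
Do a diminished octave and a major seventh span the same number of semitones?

Both span 11 semitones: a diminished octave and a major seventh are the same chromatic distance.

Yes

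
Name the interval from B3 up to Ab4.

B to A spans seven letter names (B-C-D-E-F-G-A) — that makes it a seventh of some quality.
A major seventh would be 11 semitones; B3 to Ab4 is 9, two semitones narrower, so the interval is diminished.

diminished seventh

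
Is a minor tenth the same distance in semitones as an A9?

Yes

A minor tenth = 15 semitones = an augmented ninth; enharmonically equal.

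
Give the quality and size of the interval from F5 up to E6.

F to E spans seven letter names (F-G-A-B-C-D-E), so the interval is some kind of seventh.
The major seventh spans 11 semitones, and F5 to E6 is exactly 11 semitones — so this is a major seventh.

M7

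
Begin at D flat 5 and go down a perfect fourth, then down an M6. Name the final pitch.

C flat 4

Db5 down a perfect fourth → Ab4 (5 semitones).
Down a major sixth from Ab4: Cb4 (9 semitones down).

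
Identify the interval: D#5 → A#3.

Descending from D#5 to A#3 is the same interval as ascending A#3 to D#5.
A to D spans four letter names (A-B-C-D), plus an octave, so the interval is some kind of eleventh.
The perfect eleventh spans 17 semitones, and A#3 to D#5 is exactly 17 semitones — so this is a perfect eleventh.
(Equivalently, a compound perfect fourth: a perfect fourth plus an octave.)

perfect eleventh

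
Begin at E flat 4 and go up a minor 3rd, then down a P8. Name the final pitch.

G flat 3

Eb4 up a minor third → Gb4 (3 semitones).
Down a perfect octave from Gb4: Gb3 (12 semitones down).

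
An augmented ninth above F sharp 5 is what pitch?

G double-sharp 6

Counting two letter names plus an octave up from F lands on G.
An augmented ninth is 15 semitones; 15 semitones up from F#5 gives G##6.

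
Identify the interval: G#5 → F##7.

major fourteenth

G to F spans seven letter names (G-A-B-C-D-E-F), plus an octave — that makes it a fourteenth of some quality.
Counting semitones, G#5→F##7 is 23, which is the major fourteenth.
(Equivalently, a compound major seventh: a major seventh plus an octave.)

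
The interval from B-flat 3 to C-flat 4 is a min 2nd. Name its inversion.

Inverted interval numbers add to nine, so a second pairs with a seventh (2 + 7 = 9).
The quality also flips — minor becomes major — giving a major seventh.

major 7th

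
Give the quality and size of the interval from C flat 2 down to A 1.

diminished third

Descending from Cb2 to A1 is the same interval as ascending A1 to Cb2.
A to C spans three letter names (A-B-C): a third.
A major third would be 4 semitones; A1 to Cb2 is 2, two semitones narrower, so the interval is diminished.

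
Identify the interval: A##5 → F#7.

A to F spans six letter names (A-B-C-D-E-F), plus an octave — that makes it a thirteenth of some quality.
A major thirteenth would be 21 semitones; A##5 to F#7 is 19, two semitones narrower, so the interval is diminished.
(Equivalently, a compound diminished sixth: a diminished sixth plus an octave.)

diminished thirteenth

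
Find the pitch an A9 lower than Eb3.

Dbb2

Counting two letter names plus an octave down from E lands on D.
Moving 15 semitones down from Eb3 (the size of an augmented ninth) reaches Dbb2.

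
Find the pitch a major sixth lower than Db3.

Fb2

Six letter names down from D: F.
A major sixth spans 9 semitones, so from Db3 the target pitch is Fb2.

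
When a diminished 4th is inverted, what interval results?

augmented 5th

Interval numbers invert to sum to nine: 4 + 5 = 9, so a fourth inverts to a fifth.
And diminished becomes augmented under inversion, so we get an augmented fifth.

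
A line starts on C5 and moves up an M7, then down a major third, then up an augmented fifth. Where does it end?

D#6

C5 up a major seventh → B5 (11 semitones).
B5 down a major third → G5 (4 semitones).
Up an augmented fifth from G5: D#6 (8 semitones up).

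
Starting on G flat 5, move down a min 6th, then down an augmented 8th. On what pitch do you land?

A minor sixth down from Gb5 is Bb4.
Down an augmented octave from Bb4: Bbb3 (13 semitones down).

B double-flat 3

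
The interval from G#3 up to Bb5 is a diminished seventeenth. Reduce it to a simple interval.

diminished third

Subtracting seven from the interval number removes an octave: 17 − 14 = 3.
That makes a diminished seventeenth a compound diminished third — 2 octaves plus a diminished third.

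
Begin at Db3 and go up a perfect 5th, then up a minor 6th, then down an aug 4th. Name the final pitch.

Db3 up a perfect fifth → Ab3 (7 semitones).
Up a minor sixth from Ab3: Fb4 (8 semitones up).
Down an augmented fourth from Fb4: Cbb4 (6 semitones down).

Cbb4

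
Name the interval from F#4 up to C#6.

P12

F to C spans five letter names (F-G-A-B-C), plus an octave — that makes it a twelfth of some quality.
The perfect twelfth spans 19 semitones, and F#4 to C#6 is exactly 19 semitones — so this is a perfect twelfth.
(Equivalently, a compound perfect fifth: a perfect fifth plus an octave.)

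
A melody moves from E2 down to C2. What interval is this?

Descending from E2 to C2 is the same interval as ascending C2 to E2.
C to E spans three letter names (C-D-E): a third.
C2 to E2 is 4 semitones, matching the major third exactly, so the quality is major.

major third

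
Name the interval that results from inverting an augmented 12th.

d4

First reduce the compound augmented twelfth to its simple form, an augmented fifth.
The rule of nine gives the new number: 9 − 5 = 4, so a fifth becomes a fourth.
And augmented becomes diminished under inversion, so we get a diminished fourth.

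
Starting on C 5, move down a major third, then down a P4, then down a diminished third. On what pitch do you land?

C sharp 4

C5 down a major third → Ab4 (4 semitones).
Down a perfect fourth from Ab4: Eb4 (5 semitones down).
Down a diminished third from Eb4: C#4 (2 semitones down).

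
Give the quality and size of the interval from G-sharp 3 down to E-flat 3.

A3

Descending from G#3 to Eb3 is the same interval as ascending Eb3 to G#3.
E to G spans three letter names (E-F-G) — that makes it a third of some quality.
The major third is 4 semitones; here we have 5, one semitone wider: augmented.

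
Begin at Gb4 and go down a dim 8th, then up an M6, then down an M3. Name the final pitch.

Gb4 down a diminished octave → G3 (11 semitones).
G3 up a major sixth → E4 (9 semitones).
A major third down from E4 is C4.

C4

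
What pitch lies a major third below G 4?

E-flat 4

Three letter names down from G: E.
A major third spans 4 semitones, so from G4 the target pitch is Eb4.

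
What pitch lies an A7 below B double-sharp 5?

C sharp 5

The seventh takes the letter from B down to C.
Moving 12 semitones down from B##5 (the size of an augmented seventh) reaches C#5.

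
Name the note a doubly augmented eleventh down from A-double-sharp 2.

E 1

Counting four letter names plus an octave down from A lands on E.
A doubly augmented eleventh spans 19 semitones, so from A##2 the target pitch is E1.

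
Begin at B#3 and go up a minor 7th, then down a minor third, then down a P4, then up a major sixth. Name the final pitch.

A##4

Up a minor seventh from B#3: A#4 (10 semitones up).
Down a minor third from A#4: F##4 (3 semitones down).
F##4 down a perfect fourth → C##4 (5 semitones).
A major sixth up from C##4 is A##4.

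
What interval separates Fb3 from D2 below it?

diminished 10th

Descending from Fb3 to D2 is the same interval as ascending D2 to Fb3.
D to F spans three letter names (D-E-F), plus an octave — that makes it a tenth of some quality.
A major tenth would be 16 semitones; D2 to Fb3 is 14, two semitones narrower, so the interval is diminished.
(Equivalently, a compound diminished third: a diminished third plus an octave.)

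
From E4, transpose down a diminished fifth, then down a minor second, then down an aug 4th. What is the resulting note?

D#3

A diminished fifth down from E4 is A#3.
A#3 down a minor second → G##3 (1 semitone).
Down an augmented fourth from G##3: D#3 (6 semitones down).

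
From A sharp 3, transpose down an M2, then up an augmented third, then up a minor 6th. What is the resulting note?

Down a major second from A#3: G#3 (2 semitones down).
An augmented third up from G#3 is B##3.
Up a minor sixth from B##3: G##4 (8 semitones up).

G double-sharp 4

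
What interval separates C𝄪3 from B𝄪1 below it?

m9

Descending from C##3 to B##1 is the same interval as ascending B##1 to C##3.
B to C spans two letter names (B-C), plus an octave, so the interval is some kind of ninth.
A major ninth would be 14 semitones, but B##1 to C##3 is 13 — one semitone narrower, making it a minor ninth.
(Equivalently, a compound minor second: a minor second plus an octave.)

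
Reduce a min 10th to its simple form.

minor third

Take out an octave (7 from the number): 10 − 7 = 3.
Quality carries through unchanged, so the simple form is a minor third.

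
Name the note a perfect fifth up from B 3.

F-sharp 4

Counting five letter names up from B lands on F.
A perfect fifth spans 7 semitones, so from B3 the target pitch is F#4.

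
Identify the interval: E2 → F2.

minor second

E to F spans two letter names (E-F), so the interval is some kind of second.
At 1 semitone, E2→F2 falls one short of a major second: minor.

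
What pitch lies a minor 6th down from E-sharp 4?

The sixth takes the letter from E down to G.
A minor sixth spans 8 semitones, so from E#4 the target pitch is G##3.

G-double-sharp 3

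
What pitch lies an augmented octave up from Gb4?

An octave keeps the letter name G, an octave up from G.
An augmented octave spans 13 semitones, so from Gb4 the target pitch is G5.

G5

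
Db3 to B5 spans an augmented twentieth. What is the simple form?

augmented sixth

Take out 2 octaves (14 from the number): 20 − 14 = 6.
So an augmented twentieth is 2 octaves plus an augmented sixth. The quality is unchanged.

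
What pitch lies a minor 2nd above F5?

Gb5

The second takes the letter from F up to G.
Moving 1 semitone up from F5 (the size of a minor second) reaches Gb5.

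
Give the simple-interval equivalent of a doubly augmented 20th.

doubly augmented 6th

Each octave removed subtracts seven from the number: 20 − 14 = 6.
Quality carries through unchanged, so the simple form is a doubly augmented sixth.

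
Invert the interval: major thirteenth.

First reduce the compound major thirteenth to its simple form, a major sixth.
Inverted interval numbers add to nine, so a sixth pairs with a third (6 + 3 = 9).
Quality inverts too: major becomes minor. That makes the inversion a minor third.

minor 3rd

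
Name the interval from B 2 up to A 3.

B to A spans seven letter names (B-C-D-E-F-G-A) — that makes it a seventh of some quality.
A major seventh would be 11 semitones, but B2 to A3 is 10 — one semitone narrower, making it a minor seventh.

minor 7th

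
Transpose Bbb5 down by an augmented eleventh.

Four letters down from B (plus an octave) reaches F.
Moving 18 semitones down from Bbb5 (the size of an augmented eleventh) reaches Fbb4.

Fbb4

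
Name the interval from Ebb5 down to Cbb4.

Descending from Ebb5 to Cbb4 is the same interval as ascending Cbb4 to Ebb5.
C to E spans three letter names (C-D-E), plus an octave: a tenth.
The major tenth spans 16 semitones, and Cbb4 to Ebb5 is exactly 16 semitones — so this is a major tenth.
(Equivalently, a compound major third: a major third plus an octave.)

M10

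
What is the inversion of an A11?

First reduce the compound augmented eleventh to its simple form, an augmented fourth.
Inverted interval numbers add to nine, so a fourth pairs with a fifth (4 + 5 = 9).
And augmented becomes diminished under inversion, so we get a diminished fifth.

diminished fifth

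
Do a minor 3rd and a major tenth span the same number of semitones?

A minor third is 3 semitones but a major tenth is 16 semitones — different sizes.

No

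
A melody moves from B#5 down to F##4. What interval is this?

perfect 11th

Descending from B#5 to F##4 is the same interval as ascending F##4 to B#5.
F to B spans four letter names (F-G-A-B), plus an octave: an eleventh.
F##4 to B#5 is 17 semitones, matching the perfect eleventh exactly, so the quality is perfect.
(Equivalently, a compound perfect fourth: a perfect fourth plus an octave.)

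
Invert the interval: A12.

First reduce the compound augmented twelfth to its simple form, an augmented fifth.
Interval numbers invert to sum to nine: 5 + 4 = 9, so a fifth inverts to a fourth.
The quality also flips — augmented becomes diminished — giving a diminished fourth.

diminished 4th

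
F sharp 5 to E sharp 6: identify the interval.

F to E spans seven letter names (F-G-A-B-C-D-E): a seventh.
The major seventh spans 11 semitones, and F#5 to E#6 is exactly 11 semitones — so this is a major seventh.

major seventh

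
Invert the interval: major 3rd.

minor sixth

Interval numbers invert to sum to nine: 3 + 6 = 9, so a third inverts to a sixth.
And major becomes minor under inversion, so we get a minor sixth.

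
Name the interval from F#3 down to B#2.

d5

Descending from F#3 to B#2 is the same interval as ascending B#2 to F#3.
B to F spans five letter names (B-C-D-E-F) — that makes it a fifth of some quality.
The perfect fifth is 7 semitones; here we have 6, one semitone narrower: diminished.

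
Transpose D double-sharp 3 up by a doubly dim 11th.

G 4

Counting four letter names plus an octave up from D lands on G.
Moving 15 semitones up from D##3 (the size of a doubly diminished eleventh) reaches G4.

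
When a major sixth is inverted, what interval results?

Interval numbers invert to sum to nine: 6 + 3 = 9, so a sixth inverts to a third.
The quality also flips — major becomes minor — giving a minor third.

minor third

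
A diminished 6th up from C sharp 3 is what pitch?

Counting six letter names up from C lands on A.
A diminished sixth spans 7 semitones, so from C#3 the target pitch is Ab3.

A flat 3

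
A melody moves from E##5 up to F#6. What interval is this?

diminished ninth

E to F spans two letter names (E-F), plus an octave: a ninth.
The major ninth is 14 semitones; here we have 12, two semitones narrower: diminished.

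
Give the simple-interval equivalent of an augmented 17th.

Each octave removed subtracts seven from the number: 17 − 14 = 3.
Quality carries through unchanged, so the simple form is an augmented third.

augmented third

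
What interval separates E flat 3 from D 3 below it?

Descending from Eb3 to D3 is the same interval as ascending D3 to Eb3.
D to E spans two letter names (D-E): a second.
At 1 semitone, D3→Eb3 falls one short of a major second: minor.

minor 2nd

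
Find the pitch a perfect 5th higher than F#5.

The fifth takes the letter from F up to C.
Moving 7 semitones up from F#5 (the size of a perfect fifth) reaches C#6.

C#6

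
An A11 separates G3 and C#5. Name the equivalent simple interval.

Each octave removed subtracts seven from the number: 11 − 7 = 4.
Quality carries through unchanged, so the simple form is an augmented fourth.

augmented fourth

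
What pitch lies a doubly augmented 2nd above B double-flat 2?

Counting two letter names up from B lands on C.
A doubly augmented second is 4 semitones; 4 semitones up from Bbb2 gives C#3.

C sharp 3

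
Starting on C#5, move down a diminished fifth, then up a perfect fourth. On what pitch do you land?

B#4

Down a diminished fifth from C#5: F##4 (6 semitones down).
Up a perfect fourth from F##4: B#4 (5 semitones up).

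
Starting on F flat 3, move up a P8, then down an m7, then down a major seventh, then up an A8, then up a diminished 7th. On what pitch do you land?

G double-flat 4

Fb3 up a perfect octave → Fb4 (12 semitones).
A minor seventh down from Fb4 is Gb3.
A major seventh down from Gb3 is Abb2.
Abb2 up an augmented octave → Ab3 (13 semitones).
Up a diminished seventh from Ab3: Gbb4 (9 semitones up).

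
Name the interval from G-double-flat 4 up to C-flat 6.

A11

G to C spans four letter names (G-A-B-C), plus an octave: an eleventh.
Gbb4 to Cb6 spans 18 semitones — one semitone wider than the perfect eleventh (17) — giving an augmented eleventh.
(Equivalently, a compound augmented fourth: an augmented fourth plus an octave.)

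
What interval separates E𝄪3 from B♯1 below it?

A11

Descending from E##3 to B#1 is the same interval as ascending B#1 to E##3.
B to E spans four letter names (B-C-D-E), plus an octave — that makes it an eleventh of some quality.
B#1 to E##3 spans 18 semitones — one semitone wider than the perfect eleventh (17) — giving an augmented eleventh.
(Equivalently, a compound augmented fourth: an augmented fourth plus an octave.)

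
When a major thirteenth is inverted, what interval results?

m3

First reduce the compound major thirteenth to its simple form, a major sixth.
Interval numbers invert to sum to nine: 6 + 3 = 9, so a sixth inverts to a third.
The quality also flips — major becomes minor — giving a minor third.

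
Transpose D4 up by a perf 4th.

G4

Four letter names up from D: G.
A perfect fourth spans 5 semitones, so from D4 the target pitch is G4.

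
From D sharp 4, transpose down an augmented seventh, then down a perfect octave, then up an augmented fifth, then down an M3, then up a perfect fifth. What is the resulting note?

D 3

D#4 down an augmented seventh → Eb3 (12 semitones).
Down a perfect octave from Eb3: Eb2 (12 semitones down).
An augmented fifth up from Eb2 is B2.
B2 down a major third → G2 (4 semitones).
A perfect fifth up from G2 is D3.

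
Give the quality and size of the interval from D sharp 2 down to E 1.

M7

Descending from D#2 to E1 is the same interval as ascending E1 to D#2.
E to D spans seven letter names (E-F-G-A-B-C-D): a seventh.
The major seventh spans 11 semitones, and E1 to D#2 is exactly 11 semitones — so this is a major seventh.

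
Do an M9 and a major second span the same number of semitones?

A major ninth is 14 semitones but a major second is 2 semitones — different sizes.

No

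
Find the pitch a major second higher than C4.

Counting two letter names up from C lands on D.
Moving 2 semitones up from C4 (the size of a major second) reaches D4.

D4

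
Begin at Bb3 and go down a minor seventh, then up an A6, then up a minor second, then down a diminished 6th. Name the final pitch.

D##3

Down a minor seventh from Bb3: C3 (10 semitones down).
An augmented sixth up from C3 is A#3.
A minor second up from A#3 is B3.
B3 down a diminished sixth → D##3 (7 semitones).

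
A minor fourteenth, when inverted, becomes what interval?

First reduce the compound minor fourteenth to its simple form, a minor seventh.
The rule of nine gives the new number: 9 − 7 = 2, so a seventh becomes a second.
The quality also flips — minor becomes major — giving a major second.

major second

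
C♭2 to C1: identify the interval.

d8

Descending from Cb2 to C1 is the same interval as ascending C1 to Cb2.
C to C is the same letter name, plus an octave: an octave.
C1 to Cb2 spans 11 semitones — one semitone narrower than the perfect octave (12) — giving a diminished octave.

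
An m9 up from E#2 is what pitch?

F#3

The ninth's letter: E up two letter names plus an octave → F.
A minor ninth is 13 semitones; 13 semitones up from E#2 gives F#3.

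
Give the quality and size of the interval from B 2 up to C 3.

B to C spans two letter names (B-C): a second.
At 1 semitone, B2→C3 falls one short of a major second: minor.

minor second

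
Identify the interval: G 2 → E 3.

major 6th

G to E spans six letter names (G-A-B-C-D-E): a sixth.
The major sixth spans 9 semitones, and G2 to E3 is exactly 9 semitones — so this is a major sixth.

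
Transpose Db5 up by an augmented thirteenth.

Counting six letter names plus an octave up from D lands on B.
An augmented thirteenth is 22 semitones; 22 semitones up from Db5 gives B6.

B6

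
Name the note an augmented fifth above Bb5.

Five letter names up from B: F.
Moving 8 semitones up from Bb5 (the size of an augmented fifth) reaches F#6.

F#6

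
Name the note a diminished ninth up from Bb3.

Cbb5

Counting two letter names plus an octave up from B lands on C.
A diminished ninth is 12 semitones; 12 semitones up from Bb3 gives Cbb5.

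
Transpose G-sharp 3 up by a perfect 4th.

Counting four letter names up from G lands on C.
Moving 5 semitones up from G#3 (the size of a perfect fourth) reaches C#4.

C-sharp 4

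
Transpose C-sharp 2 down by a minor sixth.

Six letter names down from C: E.
Moving 8 semitones down from C#2 (the size of a minor sixth) reaches E#1.

E-sharp 1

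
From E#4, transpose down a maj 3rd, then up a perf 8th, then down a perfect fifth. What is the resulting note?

F#4

E#4 down a major third → C#4 (4 semitones).
Up a perfect octave from C#4: C#5 (12 semitones up).
A perfect fifth down from C#5 is F#4.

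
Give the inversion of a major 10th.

minor sixth

First reduce the compound major tenth to its simple form, a major third.
Inverted interval numbers add to nine, so a third pairs with a sixth (3 + 6 = 9).
Quality inverts too: major becomes minor. That makes the inversion a minor sixth.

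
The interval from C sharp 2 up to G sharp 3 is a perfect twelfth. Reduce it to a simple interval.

Take out an octave (7 from the number): 12 − 7 = 5.
So a perfect twelfth is an octave plus a perfect fifth. The quality is unchanged.

perfect fifth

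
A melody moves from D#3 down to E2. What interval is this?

major 7th

Descending from D#3 to E2 is the same interval as ascending E2 to D#3.
E to D spans seven letter names (E-F-G-A-B-C-D) — that makes it a seventh of some quality.
The major seventh spans 11 semitones, and E2 to D#3 is exactly 11 semitones — so this is a major seventh.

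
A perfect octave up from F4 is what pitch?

An octave keeps the letter name F, an octave up from F.
Moving 12 semitones up from F4 (the size of a perfect octave) reaches F5.

F5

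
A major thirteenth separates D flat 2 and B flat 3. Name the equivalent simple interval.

M6

Subtracting seven from the interval number removes an octave: 13 − 7 = 6.
Quality carries through unchanged, so the simple form is a major sixth.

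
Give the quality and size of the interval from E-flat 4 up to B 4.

E to B spans five letter names (E-F-G-A-B): a fifth.
A perfect fifth would be 7 semitones; Eb4 to B4 is 8, one semitone wider, so the interval is augmented.

augmented fifth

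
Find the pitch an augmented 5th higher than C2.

Five letter names up from C: G.
An augmented fifth is 8 semitones; 8 semitones up from C2 gives G#2.

G#2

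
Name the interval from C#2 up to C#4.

C to C is the same letter name, plus 2 octaves — that makes it a fifteenth of some quality.
C#2 to C#4 is 24 semitones, matching the perfect fifteenth exactly, so the quality is perfect.
(Equivalently, a compound perfect octave: a perfect octave plus an octave.)

perfect fifteenth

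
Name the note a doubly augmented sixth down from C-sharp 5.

E-double-flat 4

Counting six letter names down from C lands on E.
A doubly augmented sixth spans 11 semitones, so from C#5 the target pitch is Ebb4.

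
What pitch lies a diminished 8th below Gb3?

The letter stays G (same as the start), shifted an octave down.
A diminished octave spans 11 semitones, so from Gb3 the target pitch is G2.

G2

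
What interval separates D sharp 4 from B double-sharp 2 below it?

diminished tenth

Descending from D#4 to B##2 is the same interval as ascending B##2 to D#4.
B to D spans three letter names (B-C-D), plus an octave — that makes it a tenth of some quality.
B##2 to D#4 spans 14 semitones — two semitones narrower than the major tenth (16) — giving a diminished tenth.
(Equivalently, a compound diminished third: a diminished third plus an octave.)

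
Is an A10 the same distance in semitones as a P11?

An augmented tenth = 17 semitones = a perfect eleventh; enharmonically equal.

Yes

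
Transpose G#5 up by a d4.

C6

The fourth takes the letter from G up to C.
Moving 4 semitones up from G#5 (the size of a diminished fourth) reaches C6.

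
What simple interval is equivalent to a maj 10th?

major third

Take out an octave (7 from the number): 10 − 7 = 3.
That makes a major tenth a compound major third — an octave plus a major third.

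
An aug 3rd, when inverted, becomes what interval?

The rule of nine gives the new number: 9 − 3 = 6, so a third becomes a sixth.
The quality also flips — augmented becomes diminished — giving a diminished sixth.

d6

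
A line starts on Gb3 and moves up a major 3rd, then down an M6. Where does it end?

Db3

Gb3 up a major third → Bb3 (4 semitones).
Down a major sixth from Bb3: Db3 (9 semitones down).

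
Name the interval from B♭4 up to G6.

major 13th

B to G spans six letter names (B-C-D-E-F-G), plus an octave: a thirteenth.
The major thirteenth spans 21 semitones, and Bb4 to G6 is exactly 21 semitones — so this is a major thirteenth.
(Equivalently, a compound major sixth: a major sixth plus an octave.)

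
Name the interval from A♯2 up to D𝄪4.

A to D spans four letter names (A-B-C-D), plus an octave — that makes it an eleventh of some quality.
A#2 to D##4 spans 18 semitones — one semitone wider than the perfect eleventh (17) — giving an augmented eleventh.
(Equivalently, a compound augmented fourth: an augmented fourth plus an octave.)

augmented 11th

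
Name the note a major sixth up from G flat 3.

E flat 4

Six letter names up from G: E.
Moving 9 semitones up from Gb3 (the size of a major sixth) reaches Eb4.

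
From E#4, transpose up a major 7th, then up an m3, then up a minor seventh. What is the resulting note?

Up a major seventh from E#4: D##5 (11 semitones up).
Up a minor third from D##5: F##5 (3 semitones up).
A minor seventh up from F##5 is E#6.

E#6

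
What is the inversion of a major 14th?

minor second

First reduce the compound major fourteenth to its simple form, a major seventh.
Inverted interval numbers add to nine, so a seventh pairs with a second (7 + 2 = 9).
The quality also flips — major becomes minor — giving a minor second.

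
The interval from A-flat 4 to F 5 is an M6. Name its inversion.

minor third

Interval numbers invert to sum to nine: 6 + 3 = 9, so a sixth inverts to a third.
Quality inverts too: major becomes minor. That makes the inversion a minor third.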